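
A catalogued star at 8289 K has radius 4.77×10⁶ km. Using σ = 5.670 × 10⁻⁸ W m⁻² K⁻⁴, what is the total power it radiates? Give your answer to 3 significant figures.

Surface area A = 4πR² = 4π(4.77×10⁹ m)² = 2.85921×10²⁰ m².
P = σAT⁴ = 5.670×10⁻⁸ × 2.85921×10²⁰ × (8289)⁴ = 7.65×10²⁸ W.

P ≈ 7.65×10²⁸ W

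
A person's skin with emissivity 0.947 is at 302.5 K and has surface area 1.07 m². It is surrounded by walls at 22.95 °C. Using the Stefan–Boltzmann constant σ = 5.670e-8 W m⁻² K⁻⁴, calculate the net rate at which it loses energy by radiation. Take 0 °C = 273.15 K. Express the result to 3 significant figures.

Surroundings: T = 22.95 °C + 273.15 = 296.10 K.
Area A = 1.07 m².
Net radiated power P_net = εσA(T⁴ − T₀⁴) = 0.947×5.670×10⁻⁸×1.07×(302.5⁴ − 296.10⁴).
T⁴ − T₀⁴ = 8.37339×10⁹ − 7.68694×10⁹ = 6.86450×10⁸ K⁴, so P_net = 39.4 W.

Net loss ≈ 39.4 W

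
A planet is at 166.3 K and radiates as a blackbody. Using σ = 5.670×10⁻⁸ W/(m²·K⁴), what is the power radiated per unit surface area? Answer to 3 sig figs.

Stefan–Boltzmann: I = σT⁴ = 5.670×10⁻⁸ × (166.3)⁴ = 43.4 W/m².

I ≈ 43.4 W/m²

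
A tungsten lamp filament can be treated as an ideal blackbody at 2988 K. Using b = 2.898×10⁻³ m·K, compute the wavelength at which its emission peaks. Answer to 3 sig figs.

λ_max ≈ 970 nm

Wien's displacement law: λ_max = b/T = (2.898×10⁻³ m·K)/(2988 K) = 9.699×10⁻⁷ m.
That is 970 nm, in the infrared range.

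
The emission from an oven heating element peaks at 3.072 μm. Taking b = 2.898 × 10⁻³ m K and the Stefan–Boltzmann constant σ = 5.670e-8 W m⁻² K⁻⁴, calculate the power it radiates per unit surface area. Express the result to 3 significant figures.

Wien's law: T = b/λ_max = 2.898×10⁻³/3.072×10⁻⁶ = 943.359 K.
Then I = σT⁴ = 5.670×10⁻⁸×(943.359)⁴ = 4.49×10⁴ W/m².

I ≈ 4.49×10⁴ W/m²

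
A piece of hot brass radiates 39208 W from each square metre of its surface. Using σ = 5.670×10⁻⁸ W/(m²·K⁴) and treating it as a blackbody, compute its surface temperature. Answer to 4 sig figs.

T ≈ 911.9 K

I = σT⁴, so T = (I/σ)^(1/4) = (39208/(5.670×10⁻⁸))^(1/4) = 911.9 K.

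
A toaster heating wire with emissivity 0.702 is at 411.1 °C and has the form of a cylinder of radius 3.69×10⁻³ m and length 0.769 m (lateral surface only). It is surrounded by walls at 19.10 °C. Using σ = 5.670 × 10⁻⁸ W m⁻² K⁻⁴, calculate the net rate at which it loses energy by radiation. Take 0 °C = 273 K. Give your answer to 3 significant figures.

T = 411.1 °C + 273 = 684.1 K.
Surroundings: T = 19.10 °C + 273 = 292.10 K.
Lateral area A = 2πrL = 2π×3.69×10⁻³×0.769 = 0.0178292 m².
Net radiated power P_net = εσA(T⁴ − T₀⁴) = 0.702×5.670×10⁻⁸×0.0178292×(684.1⁴ − 292.10⁴).
T⁴ − T₀⁴ = 2.19017×10¹¹ − 7.27991×10⁹ = 2.11737×10¹¹ K⁴, so P_net = 150 W.

Net loss ≈ 150 W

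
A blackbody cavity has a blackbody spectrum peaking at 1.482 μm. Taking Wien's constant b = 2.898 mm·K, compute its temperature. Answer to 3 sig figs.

Wien's law gives T = b/λ_max = (2.898×10⁻³ m·K)/(1.482×10⁻⁶ m) = 1.96×10³ K.

T ≈ 1.96×10³ K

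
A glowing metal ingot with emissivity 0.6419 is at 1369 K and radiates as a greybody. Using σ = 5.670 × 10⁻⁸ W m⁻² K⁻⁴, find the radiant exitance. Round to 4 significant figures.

I ≈ 1.278×10⁵ W/m²

Stefan–Boltzmann: I = εσT⁴ = 0.6419 × 5.670×10⁻⁸ × (1369)⁴ = 1.278×10⁵ W/m².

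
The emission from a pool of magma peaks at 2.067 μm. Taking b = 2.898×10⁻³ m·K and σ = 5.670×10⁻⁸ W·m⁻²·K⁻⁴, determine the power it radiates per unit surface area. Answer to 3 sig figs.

Wien's law: T = b/λ_max = 2.898×10⁻³/2.067×10⁻⁶ = 1402.03 K.
Then I = σT⁴ = 5.670×10⁻⁸×(1402.03)⁴ = 2.19×10⁵ W/m².

I ≈ 2.19×10⁵ W/m²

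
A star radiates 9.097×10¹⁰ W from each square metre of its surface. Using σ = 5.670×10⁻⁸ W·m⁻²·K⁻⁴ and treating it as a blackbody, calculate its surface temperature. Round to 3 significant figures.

T ≈ 3.56×10⁴ K

I = σT⁴, so T = (I/σ)^(1/4) = (9.097×10¹⁰/(5.670×10⁻⁸))^(1/4) = 3.56×10⁴ K.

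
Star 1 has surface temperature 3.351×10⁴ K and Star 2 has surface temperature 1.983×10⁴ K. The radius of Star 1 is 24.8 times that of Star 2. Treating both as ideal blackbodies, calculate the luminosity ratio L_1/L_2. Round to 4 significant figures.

L ∝ R²T⁴, so L_1/L_2 = (R_1/R_2)²(T_1/T_2)⁴ = (24.8)² × (3.351×10⁴/1.983×10⁴)⁴ = 615.04 × 8.15468 = 5015.

L_1/L_2 ≈ 5015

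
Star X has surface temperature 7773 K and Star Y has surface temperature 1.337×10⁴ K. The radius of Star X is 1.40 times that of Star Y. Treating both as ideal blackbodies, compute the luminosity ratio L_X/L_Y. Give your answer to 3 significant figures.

L ∝ R²T⁴, so L_X/L_Y = (R_X/R_Y)²(T_X/T_Y)⁴ = (1.40)² × (7773/1.337×10⁴)⁴ = 1.96 × 0.114243 = 0.224.

L_X/L_Y ≈ 0.224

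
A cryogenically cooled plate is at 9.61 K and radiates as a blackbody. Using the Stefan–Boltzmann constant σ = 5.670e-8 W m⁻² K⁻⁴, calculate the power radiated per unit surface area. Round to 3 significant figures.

I ≈ 4.84×10⁻⁴ W/m²

Stefan–Boltzmann: I = σT⁴ = 5.670×10⁻⁸ × (9.61)⁴ = 4.84×10⁻⁴ W/m².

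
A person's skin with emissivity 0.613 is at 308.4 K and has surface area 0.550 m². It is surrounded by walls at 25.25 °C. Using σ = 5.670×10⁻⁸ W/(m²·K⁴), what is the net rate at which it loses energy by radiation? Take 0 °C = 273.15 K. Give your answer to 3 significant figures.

Net loss ≈ 21.4 W

Surroundings: T = 25.25 °C + 273.15 = 298.40 K.
Area A = 0.550 m².
Net radiated power P_net = εσA(T⁴ − T₀⁴) = 0.613×5.670×10⁻⁸×0.550×(308.4⁴ − 298.40⁴).
T⁴ − T₀⁴ = 9.04602×10⁹ − 7.92858×10⁹ = 1.11744×10⁹ K⁴, so P_net = 21.4 W.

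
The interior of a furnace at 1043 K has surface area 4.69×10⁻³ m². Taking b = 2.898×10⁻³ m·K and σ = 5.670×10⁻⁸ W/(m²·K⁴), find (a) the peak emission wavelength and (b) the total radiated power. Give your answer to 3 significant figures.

λ_max ≈ 2.78 μm; P ≈ 315 W

(a) λ_max = b/T = 2.898×10⁻³/1043 = 2.779×10⁻⁶ m = 2.78 μm.
Area A = 4.69×10⁻³ m².
(b) P = σAT⁴ = 5.670×10⁻⁸×4.69×10⁻³×(1043)⁴ = 315 W.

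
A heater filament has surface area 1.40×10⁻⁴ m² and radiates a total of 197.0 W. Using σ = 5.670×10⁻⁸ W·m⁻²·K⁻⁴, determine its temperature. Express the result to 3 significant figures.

Area A = 1.40×10⁻⁴ m².
P = σAT⁴ ⇒ T = (P/(σA))^(1/4) = (197.0/(5.670×10⁻⁸×1.40×10⁻⁴))^(1/4) = 2.23×10³ K.

T ≈ 2.23×10³ K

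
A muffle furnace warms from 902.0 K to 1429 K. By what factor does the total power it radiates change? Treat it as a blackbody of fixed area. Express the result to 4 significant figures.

P₂/P₁ ≈ 6.299

P ∝ T⁴, so P₂/P₁ = (T₂/T₁)⁴ = (1429/902.0)⁴ = (1.58426)⁴ = 6.299.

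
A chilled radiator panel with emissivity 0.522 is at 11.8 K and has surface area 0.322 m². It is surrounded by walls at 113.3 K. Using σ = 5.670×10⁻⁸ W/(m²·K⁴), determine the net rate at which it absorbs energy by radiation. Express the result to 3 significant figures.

Net gain ≈ 1.57 W

Area A = 0.322 m².
Net radiated power P_net = εσA(T⁴ − T₀⁴) = 0.522×5.670×10⁻⁸×0.322×(11.8⁴ − 113.3⁴).
T⁴ − T₀⁴ = 19387.8 − 1.64786×10⁸ = -1.64767×10⁸ K⁴, so P_net = -1.57 W — negative, meaning a net gain of 1.57 W.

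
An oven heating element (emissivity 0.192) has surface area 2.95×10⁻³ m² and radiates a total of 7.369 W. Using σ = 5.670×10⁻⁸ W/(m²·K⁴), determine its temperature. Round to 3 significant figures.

Area A = 2.95×10⁻³ m².
P = εσAT⁴ ⇒ T = (P/(εσA))^(1/4) = (7.369/(0.192×5.670×10⁻⁸×2.95×10⁻³))^(1/4) = 692 K.

T ≈ 692 K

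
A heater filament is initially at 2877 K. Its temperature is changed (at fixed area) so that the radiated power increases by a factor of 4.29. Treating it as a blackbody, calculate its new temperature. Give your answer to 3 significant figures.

T₂ ≈ 4.14×10³ K

P ∝ T⁴, so T₂/T₁ = (P₂/P₁)^(1/4) = (4.29)^(1/4) = 1.43918.
T₂ = 2877 × 1.43918 = 4.14×10³ K.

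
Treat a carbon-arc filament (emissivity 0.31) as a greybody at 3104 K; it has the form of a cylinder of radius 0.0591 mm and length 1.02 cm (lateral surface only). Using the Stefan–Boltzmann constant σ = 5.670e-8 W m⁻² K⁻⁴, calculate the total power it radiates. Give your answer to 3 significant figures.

Lateral area A = 2πrL = 2π×5.91×10⁻⁵×0.0102 = 3.78763×10⁻⁶ m².
P = εσAT⁴ = 0.31 × 5.670×10⁻⁸ × 3.78763×10⁻⁶ × (3104)⁴ = 6.18 W.

P ≈ 6.18 W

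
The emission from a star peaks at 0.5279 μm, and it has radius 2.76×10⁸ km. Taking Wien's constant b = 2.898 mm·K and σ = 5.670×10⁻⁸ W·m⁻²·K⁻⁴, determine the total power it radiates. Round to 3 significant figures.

P ≈ 4.93×10³¹ W

Wien's law: T = b/λ_max = 2.898×10⁻³/5.279×10⁻⁷ = 5489.68 K.
Surface area A = 4πR² = 4π(2.76×10¹¹ m)² = 9.57256×10²³ m².
Then P = σAT⁴ = 5.670×10⁻⁸×9.57256×10²³×(5489.68)⁴ = 4.93×10³¹ W.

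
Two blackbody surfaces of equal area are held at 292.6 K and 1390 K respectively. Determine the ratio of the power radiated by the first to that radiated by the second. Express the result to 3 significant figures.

With equal areas, P₁/P₂ = (T₁/T₂)⁴ = (292.6/1390)⁴ = 1.96×10⁻³.

P₁/P₂ ≈ 1.96×10⁻³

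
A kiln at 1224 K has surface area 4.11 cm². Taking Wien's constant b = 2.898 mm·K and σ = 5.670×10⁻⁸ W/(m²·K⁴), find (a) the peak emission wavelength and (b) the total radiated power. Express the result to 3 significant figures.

(a) λ_max = b/T = 2.898×10⁻³/1224 = 2.368×10⁻⁶ m = 2.37 μm.
Area A = 4.11 cm² = 4.11×10⁻⁴ m².
(b) P = σAT⁴ = 5.670×10⁻⁸×4.11×10⁻⁴×(1224)⁴ = 52.3 W.

λ_max ≈ 2.37 μm; P ≈ 52.3 W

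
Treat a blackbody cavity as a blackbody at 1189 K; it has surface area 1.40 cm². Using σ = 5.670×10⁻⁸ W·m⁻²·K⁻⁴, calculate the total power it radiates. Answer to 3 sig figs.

Area A = 1.40 cm² = 1.40×10⁻⁴ m².
P = σAT⁴ = 5.670×10⁻⁸ × 1.40×10⁻⁴ × (1189)⁴ = 15.9 W.

P ≈ 15.9 W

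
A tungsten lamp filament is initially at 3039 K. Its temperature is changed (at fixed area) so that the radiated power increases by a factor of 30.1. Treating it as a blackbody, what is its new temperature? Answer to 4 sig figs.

T₂ ≈ 7118 K

P ∝ T⁴, so T₂/T₁ = (P₂/P₁)^(1/4) = (30.1)^(1/4) = 2.34230.
T₂ = 3039 × 2.34230 = 7118 K.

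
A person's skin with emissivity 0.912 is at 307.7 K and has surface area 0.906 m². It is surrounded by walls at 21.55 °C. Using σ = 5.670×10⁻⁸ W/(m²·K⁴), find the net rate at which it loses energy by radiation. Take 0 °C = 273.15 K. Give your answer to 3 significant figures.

Surroundings: T = 21.55 °C + 273.15 = 294.70 K.
Area A = 0.906 m².
Net radiated power P_net = εσA(T⁴ − T₀⁴) = 0.912×5.670×10⁻⁸×0.906×(307.7⁴ − 294.70⁴).
T⁴ − T₀⁴ = 8.96417×10⁹ − 7.54259×10⁹ = 1.42158×10⁹ K⁴, so P_net = 66.6 W.

Net loss ≈ 66.6 W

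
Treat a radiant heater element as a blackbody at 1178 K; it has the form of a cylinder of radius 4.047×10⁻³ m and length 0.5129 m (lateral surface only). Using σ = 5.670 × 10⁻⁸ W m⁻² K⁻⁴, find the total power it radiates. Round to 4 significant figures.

Lateral area A = 2πrL = 2π×4.047×10⁻³×0.5129 = 0.0130420 m².
P = σAT⁴ = 5.670×10⁻⁸ × 0.0130420 × (1178)⁴ = 1424 W.

P ≈ 1424 W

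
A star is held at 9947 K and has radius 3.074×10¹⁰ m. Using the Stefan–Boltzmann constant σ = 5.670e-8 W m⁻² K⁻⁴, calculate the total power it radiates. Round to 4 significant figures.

Surface area A = 4πR² = 4π(3.074×10¹⁰ m)² = 1.18746×10²² m².
P = σAT⁴ = 5.670×10⁻⁸ × 1.18746×10²² × (9947)⁴ = 6.591×10³⁰ W.

P ≈ 6.591×10³⁰ W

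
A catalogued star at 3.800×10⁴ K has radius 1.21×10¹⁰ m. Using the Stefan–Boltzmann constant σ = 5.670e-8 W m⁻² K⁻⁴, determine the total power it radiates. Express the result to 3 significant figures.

P ≈ 2.18×10³² W

Surface area A = 4πR² = 4π(1.21×10¹⁰ m)² = 1.83984×10²¹ m².
P = σAT⁴ = 5.670×10⁻⁸ × 1.83984×10²¹ × (3.800×10⁴)⁴ = 2.18×10³² W.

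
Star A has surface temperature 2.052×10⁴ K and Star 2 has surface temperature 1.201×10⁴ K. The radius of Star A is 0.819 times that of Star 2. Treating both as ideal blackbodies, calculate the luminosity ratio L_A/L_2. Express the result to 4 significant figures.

L_A/L_2 ≈ 5.716

L ∝ R²T⁴, so L_A/L_2 = (R_A/R_2)²(T_A/T_2)⁴ = (0.819)² × (2.052×10⁴/1.201×10⁴)⁴ = 0.670761 × 8.52192 = 5.716.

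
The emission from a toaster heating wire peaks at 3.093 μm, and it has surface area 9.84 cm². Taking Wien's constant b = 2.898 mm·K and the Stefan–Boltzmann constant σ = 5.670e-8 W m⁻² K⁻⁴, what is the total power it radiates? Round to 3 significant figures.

P ≈ 43.0 W

Wien's law: T = b/λ_max = 2.898×10⁻³/3.093×10⁻⁶ = 936.954 K.
Area A = 9.84 cm² = 9.84×10⁻⁴ m².
Then P = σAT⁴ = 5.670×10⁻⁸×9.84×10⁻⁴×(936.954)⁴ = 43.0 W.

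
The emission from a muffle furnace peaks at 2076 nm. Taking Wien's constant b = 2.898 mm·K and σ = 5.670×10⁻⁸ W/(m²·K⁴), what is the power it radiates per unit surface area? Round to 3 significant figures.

I ≈ 2.15×10⁵ W/m²

Wien's law: T = b/λ_max = 2.898×10⁻³/2.076×10⁻⁶ = 1395.95 K.
Then I = σT⁴ = 5.670×10⁻⁸×(1395.95)⁴ = 2.15×10⁵ W/m².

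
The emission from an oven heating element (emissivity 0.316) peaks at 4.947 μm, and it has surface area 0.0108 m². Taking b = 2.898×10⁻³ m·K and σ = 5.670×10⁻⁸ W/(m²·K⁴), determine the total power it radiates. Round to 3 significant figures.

P ≈ 22.8 W

Wien's law: T = b/λ_max = 2.898×10⁻³/4.947×10⁻⁶ = 585.810 K.
Area A = 0.0108 m².
Then P = εσAT⁴ = 0.316×5.670×10⁻⁸×0.0108×(585.810)⁴ = 22.8 W.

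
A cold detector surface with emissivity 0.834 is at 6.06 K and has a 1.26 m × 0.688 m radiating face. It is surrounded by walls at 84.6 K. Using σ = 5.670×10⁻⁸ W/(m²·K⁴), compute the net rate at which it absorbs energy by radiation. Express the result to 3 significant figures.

Area A = 1.26 × 0.688 = 0.86688 m².
Net radiated power P_net = εσA(T⁴ − T₀⁴) = 0.834×5.670×10⁻⁸×0.86688×(6.06⁴ − 84.6⁴).
T⁴ − T₀⁴ = 1348.62 − 5.12249×10⁷ = -5.12236×10⁷ K⁴, so P_net = -2.10 W — negative, meaning a net gain of 2.10 W.

Net gain ≈ 2.10 W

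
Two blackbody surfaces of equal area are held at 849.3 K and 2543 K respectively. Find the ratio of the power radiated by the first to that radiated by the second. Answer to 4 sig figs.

P₁/P₂ ≈ 0.01244

With equal areas, P₁/P₂ = (T₁/T₂)⁴ = (849.3/2543)⁴ = 0.01244.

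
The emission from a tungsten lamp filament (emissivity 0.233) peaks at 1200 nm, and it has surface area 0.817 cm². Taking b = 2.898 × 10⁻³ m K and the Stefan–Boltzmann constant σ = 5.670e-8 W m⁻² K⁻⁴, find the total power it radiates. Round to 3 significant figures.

P ≈ 36.7 W

Wien's law: T = b/λ_max = 2.898×10⁻³/1.200×10⁻⁶ = 2415.00 K.
Area A = 0.817 cm² = 8.17×10⁻⁵ m².
Then P = εσAT⁴ = 0.233×5.670×10⁻⁸×8.17×10⁻⁵×(2415.00)⁴ = 36.7 W.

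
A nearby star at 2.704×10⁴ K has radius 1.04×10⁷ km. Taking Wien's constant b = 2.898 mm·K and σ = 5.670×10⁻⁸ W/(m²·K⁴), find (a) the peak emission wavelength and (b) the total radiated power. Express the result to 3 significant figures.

λ_max ≈ 107 nm; P ≈ 4.12×10³¹ W

(a) λ_max = b/T = 2.898×10⁻³/2.704×10⁴ = 1.072×10⁻⁷ m = 107 nm.
Surface area A = 4πR² = 4π(1.04×10¹⁰ m)² = 1.35918×10²¹ m².
(b) P = σAT⁴ = 5.670×10⁻⁸×1.35918×10²¹×(2.704×10⁴)⁴ = 4.12×10³¹ W.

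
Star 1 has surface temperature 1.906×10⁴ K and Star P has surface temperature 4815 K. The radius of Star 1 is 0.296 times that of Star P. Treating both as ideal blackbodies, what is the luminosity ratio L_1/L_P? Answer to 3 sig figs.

L ∝ R²T⁴, so L_1/L_P = (R_1/R_P)²(T_1/T_P)⁴ = (0.296)² × (1.906×10⁴/4815)⁴ = 0.087616 × 245.531 = 21.5.

L_1/L_P ≈ 21.5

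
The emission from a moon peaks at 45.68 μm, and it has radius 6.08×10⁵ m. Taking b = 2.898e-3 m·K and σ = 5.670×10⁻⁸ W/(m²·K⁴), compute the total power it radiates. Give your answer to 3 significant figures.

Wien's law: T = b/λ_max = 2.898×10⁻³/4.568×10⁻⁵ = 63.4413 K.
Surface area A = 4πR² = 4π(6.08×10⁵ m)² = 4.64533×10¹² m².
Then P = σAT⁴ = 5.670×10⁻⁸×4.64533×10¹²×(63.4413)⁴ = 4.27×10¹² W.

P ≈ 4.27×10¹² W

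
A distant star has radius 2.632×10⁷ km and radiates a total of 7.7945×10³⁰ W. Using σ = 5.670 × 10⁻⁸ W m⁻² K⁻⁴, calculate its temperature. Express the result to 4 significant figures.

T ≈ 1.121×10⁴ K

Surface area A = 4πR² = 4π(2.632×10¹⁰ m)² = 8.70526×10²¹ m².
P = σAT⁴ ⇒ T = (P/(σA))^(1/4) = (7.7945×10³⁰/(5.670×10⁻⁸×8.70526×10²¹))^(1/4) = 1.121×10⁴ K.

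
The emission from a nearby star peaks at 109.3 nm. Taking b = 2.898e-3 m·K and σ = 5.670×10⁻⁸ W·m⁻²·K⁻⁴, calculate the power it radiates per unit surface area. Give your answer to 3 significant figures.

Wien's law: T = b/λ_max = 2.898×10⁻³/1.093×10⁻⁷ = 26514.2 K.
Then I = σT⁴ = 5.670×10⁻⁸×(26514.2)⁴ = 2.80×10¹⁰ W/m².

I ≈ 2.80×10¹⁰ W/m²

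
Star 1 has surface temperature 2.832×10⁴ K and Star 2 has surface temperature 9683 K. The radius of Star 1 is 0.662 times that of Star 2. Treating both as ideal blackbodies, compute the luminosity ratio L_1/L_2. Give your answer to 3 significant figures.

L ∝ R²T⁴, so L_1/L_2 = (R_1/R_2)²(T_1/T_2)⁴ = (0.662)² × (2.832×10⁴/9683)⁴ = 0.438244 × 73.1700 = 32.1.

L_1/L_2 ≈ 32.1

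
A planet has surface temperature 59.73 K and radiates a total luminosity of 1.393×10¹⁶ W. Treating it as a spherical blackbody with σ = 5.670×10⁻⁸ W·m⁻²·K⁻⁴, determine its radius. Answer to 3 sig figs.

L = 4πR²σT⁴ ⇒ R = √(L/(4πσT⁴)).
σT⁴ = 0.721694 W/m², so R = √(1.393×10¹⁶/(4π×0.721694)) = 3.92×10⁷ m.

R ≈ 3.92×10⁷ m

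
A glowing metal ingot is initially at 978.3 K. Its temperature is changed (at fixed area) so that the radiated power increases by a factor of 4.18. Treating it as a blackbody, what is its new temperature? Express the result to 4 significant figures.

T₂ ≈ 1399 K

P ∝ T⁴, so T₂/T₁ = (P₂/P₁)^(1/4) = (4.18)^(1/4) = 1.42986.
T₂ = 978.3 × 1.42986 = 1399 K.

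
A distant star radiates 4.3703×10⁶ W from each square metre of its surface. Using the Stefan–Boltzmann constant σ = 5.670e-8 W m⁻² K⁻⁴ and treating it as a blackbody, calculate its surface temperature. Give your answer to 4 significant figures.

T ≈ 2963 K

I = σT⁴, so T = (I/σ)^(1/4) = (4.3703×10⁶/(5.670×10⁻⁸))^(1/4) = 2963 K.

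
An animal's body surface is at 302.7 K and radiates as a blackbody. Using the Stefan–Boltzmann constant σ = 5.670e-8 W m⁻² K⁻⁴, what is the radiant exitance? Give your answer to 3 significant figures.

I ≈ 476 W/m²

Stefan–Boltzmann: I = σT⁴ = 5.670×10⁻⁸ × (302.7)⁴ = 476 W/m².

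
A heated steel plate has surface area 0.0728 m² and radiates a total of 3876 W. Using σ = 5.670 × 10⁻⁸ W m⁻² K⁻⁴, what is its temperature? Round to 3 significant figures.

Area A = 0.0728 m².
P = σAT⁴ ⇒ T = (P/(σA))^(1/4) = (3876/(5.670×10⁻⁸×0.0728))^(1/4) = 984 K.

T ≈ 984 K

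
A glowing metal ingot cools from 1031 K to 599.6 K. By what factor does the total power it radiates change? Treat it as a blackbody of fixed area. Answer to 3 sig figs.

P₂/P₁ ≈ 0.114

P ∝ T⁴, so P₂/P₁ = (T₂/T₁)⁴ = (599.6/1031)⁴ = (0.581571)⁴ = 0.114.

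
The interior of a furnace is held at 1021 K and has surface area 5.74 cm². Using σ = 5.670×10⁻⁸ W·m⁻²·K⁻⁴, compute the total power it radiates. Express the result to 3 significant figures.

Area A = 5.74 cm² = 5.74×10⁻⁴ m².
P = σAT⁴ = 5.670×10⁻⁸ × 5.74×10⁻⁴ × (1021)⁴ = 35.4 W.

P ≈ 35.4 W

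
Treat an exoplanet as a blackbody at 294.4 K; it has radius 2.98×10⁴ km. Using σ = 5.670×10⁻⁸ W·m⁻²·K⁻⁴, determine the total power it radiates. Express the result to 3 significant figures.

Surface area A = 4πR² = 4π(2.98×10⁷ m)² = 1.11594×10¹⁶ m².
P = σAT⁴ = 5.670×10⁻⁸ × 1.11594×10¹⁶ × (294.4)⁴ = 4.75×10¹⁸ W.

P ≈ 4.75×10¹⁸ W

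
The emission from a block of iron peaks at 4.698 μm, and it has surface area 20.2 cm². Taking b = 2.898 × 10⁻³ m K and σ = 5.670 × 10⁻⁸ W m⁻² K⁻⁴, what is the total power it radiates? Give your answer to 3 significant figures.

Wien's law: T = b/λ_max = 2.898×10⁻³/4.698×10⁻⁶ = 616.858 K.
Area A = 20.2 cm² = 2.02×10⁻³ m².
Then P = σAT⁴ = 5.670×10⁻⁸×2.02×10⁻³×(616.858)⁴ = 16.6 W.

P ≈ 16.6 W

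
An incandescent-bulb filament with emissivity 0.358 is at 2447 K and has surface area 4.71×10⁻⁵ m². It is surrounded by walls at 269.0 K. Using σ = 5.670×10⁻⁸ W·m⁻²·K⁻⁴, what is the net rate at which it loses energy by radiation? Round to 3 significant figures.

Net loss ≈ 34.3 W

Area A = 4.71×10⁻⁵ m².
Net radiated power P_net = εσA(T⁴ − T₀⁴) = 0.358×5.670×10⁻⁸×4.71×10⁻⁵×(2447⁴ − 269.0⁴).
T⁴ − T₀⁴ = 3.58539×10¹³ − 5.23611×10⁹ = 3.58487×10¹³ K⁴, so P_net = 34.3 W.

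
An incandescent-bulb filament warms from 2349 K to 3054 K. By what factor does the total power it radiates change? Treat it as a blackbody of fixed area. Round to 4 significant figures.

P₂/P₁ ≈ 2.857

P ∝ T⁴, so P₂/P₁ = (T₂/T₁)⁴ = (3054/2349)⁴ = (1.30013)⁴ = 2.857.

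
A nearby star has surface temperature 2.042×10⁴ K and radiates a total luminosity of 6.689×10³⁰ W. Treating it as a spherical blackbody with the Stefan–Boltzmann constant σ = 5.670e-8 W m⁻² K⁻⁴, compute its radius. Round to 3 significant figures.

R ≈ 7.35×10⁹ m

L = 4πR²σT⁴ ⇒ R = √(L/(4πσT⁴)).
σT⁴ = 9.85839×10⁹ W/m², so R = √(6.689×10³⁰/(4π×9.85839×10⁹)) = 7.35×10⁹ m.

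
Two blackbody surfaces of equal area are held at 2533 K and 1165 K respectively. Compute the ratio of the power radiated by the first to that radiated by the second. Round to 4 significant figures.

P₁/P₂ ≈ 22.35

With equal areas, P₁/P₂ = (T₁/T₂)⁴ = (2533/1165)⁴ = 22.35.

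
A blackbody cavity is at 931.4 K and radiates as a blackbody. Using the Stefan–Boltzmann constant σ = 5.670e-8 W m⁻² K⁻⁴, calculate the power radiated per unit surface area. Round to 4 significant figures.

I ≈ 4.267×10⁴ W/m²

Stefan–Boltzmann: I = σT⁴ = 5.670×10⁻⁸ × (931.4)⁴ = 4.267×10⁴ W/m².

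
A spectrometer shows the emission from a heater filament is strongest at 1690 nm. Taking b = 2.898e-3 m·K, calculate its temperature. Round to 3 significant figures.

Wien's law gives T = b/λ_max = (2.898×10⁻³ m·K)/(1.690×10⁻⁶ m) = 1.71×10³ K.

T ≈ 1.71×10³ K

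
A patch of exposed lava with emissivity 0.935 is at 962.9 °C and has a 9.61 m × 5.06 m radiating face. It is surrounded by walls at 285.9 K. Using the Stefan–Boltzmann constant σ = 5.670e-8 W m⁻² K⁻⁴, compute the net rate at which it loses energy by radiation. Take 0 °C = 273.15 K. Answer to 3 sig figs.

T = 962.9 °C + 273.15 = 1236.05 K.
Area A = 9.61 × 5.06 = 48.6266 m².
Net radiated power P_net = εσA(T⁴ − T₀⁴) = 0.935×5.670×10⁻⁸×48.6266×(1236.05⁴ − 285.9⁴).
T⁴ − T₀⁴ = 2.33423×10¹² − 6.68123×10⁹ = 2.32755×10¹² K⁴, so P_net = 6.00×10⁶ W.

Net loss ≈ 6.00×10⁶ W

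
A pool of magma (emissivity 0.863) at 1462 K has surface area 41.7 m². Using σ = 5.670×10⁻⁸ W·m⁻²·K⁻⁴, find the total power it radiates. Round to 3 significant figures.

P ≈ 9.32×10⁶ W

Area A = 41.7 m².
P = εσAT⁴ = 0.863 × 5.670×10⁻⁸ × 41.7 × (1462)⁴ = 9.32×10⁶ W.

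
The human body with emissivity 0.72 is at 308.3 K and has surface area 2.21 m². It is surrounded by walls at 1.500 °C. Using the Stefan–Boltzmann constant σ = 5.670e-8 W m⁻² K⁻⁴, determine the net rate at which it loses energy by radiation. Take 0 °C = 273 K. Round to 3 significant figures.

Net loss ≈ 303 W

Surroundings: T = 1.500 °C + 273 = 274.500 K.
Area A = 2.21 m².
Net radiated power P_net = εσA(T⁴ − T₀⁴) = 0.72×5.670×10⁻⁸×2.21×(308.3⁴ − 274.500⁴).
T⁴ − T₀⁴ = 9.03429×10⁹ − 5.67766×10⁹ = 3.35663×10⁹ K⁴, so P_net = 303 W.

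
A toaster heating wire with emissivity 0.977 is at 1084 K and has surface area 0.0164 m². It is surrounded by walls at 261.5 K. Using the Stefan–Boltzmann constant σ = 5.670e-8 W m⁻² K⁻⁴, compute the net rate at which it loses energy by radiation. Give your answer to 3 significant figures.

Area A = 0.0164 m².
Net radiated power P_net = εσA(T⁴ − T₀⁴) = 0.977×5.670×10⁻⁸×0.0164×(1084⁴ − 261.5⁴).
T⁴ − T₀⁴ = 1.38076×10¹² − 4.67613×10⁹ = 1.37608×10¹² K⁴, so P_net = 1.25×10³ W.

Net loss ≈ 1.25×10³ W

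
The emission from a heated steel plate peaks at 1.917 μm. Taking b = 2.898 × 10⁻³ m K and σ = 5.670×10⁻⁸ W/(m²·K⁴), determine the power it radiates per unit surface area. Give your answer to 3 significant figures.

Wien's law: T = b/λ_max = 2.898×10⁻³/1.917×10⁻⁶ = 1511.74 K.
Then I = σT⁴ = 5.670×10⁻⁸×(1511.74)⁴ = 2.96×10⁵ W/m².

I ≈ 2.96×10⁵ W/m²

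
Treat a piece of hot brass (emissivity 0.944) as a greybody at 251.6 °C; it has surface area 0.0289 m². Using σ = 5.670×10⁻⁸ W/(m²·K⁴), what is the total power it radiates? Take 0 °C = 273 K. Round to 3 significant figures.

P ≈ 117 W

T = 251.6 °C + 273 = 524.6 K.
Area A = 0.0289 m².
P = εσAT⁴ = 0.944 × 5.670×10⁻⁸ × 0.0289 × (524.6)⁴ = 117 W.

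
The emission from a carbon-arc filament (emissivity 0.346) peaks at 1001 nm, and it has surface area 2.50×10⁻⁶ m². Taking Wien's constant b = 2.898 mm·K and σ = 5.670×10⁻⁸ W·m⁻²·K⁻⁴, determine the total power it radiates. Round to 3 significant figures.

P ≈ 3.45 W

Wien's law: T = b/λ_max = 2.898×10⁻³/1.001×10⁻⁶ = 2895.10 K.
Area A = 2.50×10⁻⁶ m².
Then P = εσAT⁴ = 0.346×5.670×10⁻⁸×2.50×10⁻⁶×(2895.10)⁴ = 3.45 W.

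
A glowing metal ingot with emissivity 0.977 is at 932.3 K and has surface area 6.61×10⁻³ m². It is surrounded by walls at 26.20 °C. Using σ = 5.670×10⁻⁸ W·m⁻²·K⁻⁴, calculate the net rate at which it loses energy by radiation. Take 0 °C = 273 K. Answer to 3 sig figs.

Surroundings: T = 26.20 °C + 273 = 299.20 K.
Area A = 6.61×10⁻³ m².
Net radiated power P_net = εσA(T⁴ − T₀⁴) = 0.977×5.670×10⁻⁸×6.61×10⁻³×(932.3⁴ − 299.20⁴).
T⁴ − T₀⁴ = 7.55480×10¹¹ − 8.01394×10⁹ = 7.47466×10¹¹ K⁴, so P_net = 274 W.

Net loss ≈ 274 W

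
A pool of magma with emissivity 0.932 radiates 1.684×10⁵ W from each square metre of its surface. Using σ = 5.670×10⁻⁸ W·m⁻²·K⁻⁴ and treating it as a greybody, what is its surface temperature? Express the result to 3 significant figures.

I = εσT⁴, so T = (I/εσ)^(1/4) = (1.684×10⁵/(0.932×5.670×10⁻⁸))^(1/4) = 1.34×10³ K.

T ≈ 1.34×10³ K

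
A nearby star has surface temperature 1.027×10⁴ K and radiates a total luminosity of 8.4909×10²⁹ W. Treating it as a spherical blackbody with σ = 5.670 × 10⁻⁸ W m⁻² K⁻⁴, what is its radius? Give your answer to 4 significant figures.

L = 4πR²σT⁴ ⇒ R = √(L/(4πσT⁴)).
σT⁴ = 6.30761×10⁸ W/m², so R = √(8.4909×10²⁹/(4π×6.30761×10⁸)) = 1.035×10¹⁰ m.

R ≈ 1.035×10¹⁰ m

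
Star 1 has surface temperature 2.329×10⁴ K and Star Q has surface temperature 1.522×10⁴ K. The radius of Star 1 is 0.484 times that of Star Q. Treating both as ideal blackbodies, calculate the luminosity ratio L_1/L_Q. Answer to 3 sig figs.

L_1/L_Q ≈ 1.28

L ∝ R²T⁴, so L_1/L_Q = (R_1/R_Q)²(T_1/T_Q)⁴ = (0.484)² × (2.329×10⁴/1.522×10⁴)⁴ = 0.234256 × 5.48301 = 1.28.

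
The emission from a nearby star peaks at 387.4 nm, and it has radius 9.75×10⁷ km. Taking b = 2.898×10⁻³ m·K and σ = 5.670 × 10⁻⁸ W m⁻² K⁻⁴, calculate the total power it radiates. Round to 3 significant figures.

Wien's law: T = b/λ_max = 2.898×10⁻³/3.874×10⁻⁷ = 7480.64 K.
Surface area A = 4πR² = 4π(9.75×10¹⁰ m)² = 1.19459×10²³ m².
Then P = σAT⁴ = 5.670×10⁻⁸×1.19459×10²³×(7480.64)⁴ = 2.12×10³¹ W.

P ≈ 2.12×10³¹ W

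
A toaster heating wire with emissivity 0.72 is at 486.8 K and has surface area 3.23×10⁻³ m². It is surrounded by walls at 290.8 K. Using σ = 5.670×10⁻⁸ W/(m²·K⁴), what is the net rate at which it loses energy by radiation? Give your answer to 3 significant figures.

Net loss ≈ 6.46 W

Area A = 3.23×10⁻³ m².
Net radiated power P_net = εσA(T⁴ − T₀⁴) = 0.72×5.670×10⁻⁸×3.23×10⁻³×(486.8⁴ − 290.8⁴).
T⁴ − T₀⁴ = 5.61568×10¹⁰ − 7.15118×10⁹ = 4.90056×10¹⁰ K⁴, so P_net = 6.46 W.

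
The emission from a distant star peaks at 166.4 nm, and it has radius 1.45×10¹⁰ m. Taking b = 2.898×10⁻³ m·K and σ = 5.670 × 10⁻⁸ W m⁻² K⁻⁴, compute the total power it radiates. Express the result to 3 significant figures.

P ≈ 1.38×10³¹ W

Wien's law: T = b/λ_max = 2.898×10⁻³/1.664×10⁻⁷ = 17415.9 K.
Surface area A = 4πR² = 4π(1.45×10¹⁰ m)² = 2.64208×10²¹ m².
Then P = σAT⁴ = 5.670×10⁻⁸×2.64208×10²¹×(17415.9)⁴ = 1.38×10³¹ W.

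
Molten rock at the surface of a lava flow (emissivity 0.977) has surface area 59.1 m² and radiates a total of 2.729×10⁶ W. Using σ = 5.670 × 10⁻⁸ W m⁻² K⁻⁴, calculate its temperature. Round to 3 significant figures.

Area A = 59.1 m².
P = εσAT⁴ ⇒ T = (P/(εσA))^(1/4) = (2.729×10⁶/(0.977×5.670×10⁻⁸×59.1))^(1/4) = 956 K.

T ≈ 956 K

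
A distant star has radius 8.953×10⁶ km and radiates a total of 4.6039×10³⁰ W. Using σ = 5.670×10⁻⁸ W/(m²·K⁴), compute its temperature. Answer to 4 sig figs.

T ≈ 1.685×10⁴ K

Surface area A = 4πR² = 4π(8.953×10⁹ m)² = 1.00727×10²¹ m².
P = σAT⁴ ⇒ T = (P/(σA))^(1/4) = (4.6039×10³⁰/(5.670×10⁻⁸×1.00727×10²¹))^(1/4) = 1.685×10⁴ K.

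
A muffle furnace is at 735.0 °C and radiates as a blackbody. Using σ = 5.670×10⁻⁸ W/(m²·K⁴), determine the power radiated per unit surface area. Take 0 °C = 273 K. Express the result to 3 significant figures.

T = 735.0 °C + 273 = 1008.0 K.
Stefan–Boltzmann: I = σT⁴ = 5.670×10⁻⁸ × (1008.0)⁴ = 5.85×10⁴ W/m².

I ≈ 5.85×10⁴ W/m²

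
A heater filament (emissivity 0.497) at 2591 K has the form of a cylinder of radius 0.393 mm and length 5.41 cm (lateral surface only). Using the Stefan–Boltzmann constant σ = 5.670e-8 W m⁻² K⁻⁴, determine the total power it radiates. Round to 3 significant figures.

P ≈ 170 W

Lateral area A = 2πrL = 2π×3.93×10⁻⁴×0.0541 = 1.33589×10⁻⁴ m².
P = εσAT⁴ = 0.497 × 5.670×10⁻⁸ × 1.33589×10⁻⁴ × (2591)⁴ = 170 W.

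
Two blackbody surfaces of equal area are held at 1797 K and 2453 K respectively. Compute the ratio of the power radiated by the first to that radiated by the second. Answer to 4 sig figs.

P₁/P₂ ≈ 0.2880

With equal areas, P₁/P₂ = (T₁/T₂)⁴ = (1797/2453)⁴ = 0.2880.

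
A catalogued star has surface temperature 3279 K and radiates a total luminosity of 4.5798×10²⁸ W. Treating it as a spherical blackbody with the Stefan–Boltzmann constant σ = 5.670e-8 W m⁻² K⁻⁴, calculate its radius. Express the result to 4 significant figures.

L = 4πR²σT⁴ ⇒ R = √(L/(4πσT⁴)).
σT⁴ = 6.55464×10⁶ W/m², so R = √(4.5798×10²⁸/(4π×6.55464×10⁶)) = 2.358×10¹⁰ m.

R ≈ 2.358×10¹⁰ m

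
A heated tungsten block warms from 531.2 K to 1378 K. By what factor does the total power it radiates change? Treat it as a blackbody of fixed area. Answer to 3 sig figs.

P₂/P₁ ≈ 45.3

P ∝ T⁴, so P₂/P₁ = (T₂/T₁)⁴ = (1378/531.2)⁴ = (2.59413)⁴ = 45.3.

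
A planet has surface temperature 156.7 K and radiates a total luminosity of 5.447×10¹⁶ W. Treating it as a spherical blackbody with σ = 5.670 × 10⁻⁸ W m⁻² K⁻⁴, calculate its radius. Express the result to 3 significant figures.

L = 4πR²σT⁴ ⇒ R = √(L/(4πσT⁴)).
σT⁴ = 34.1868 W/m², so R = √(5.447×10¹⁶/(4π×34.1868)) = 1.13×10⁷ m.

R ≈ 1.13×10⁷ m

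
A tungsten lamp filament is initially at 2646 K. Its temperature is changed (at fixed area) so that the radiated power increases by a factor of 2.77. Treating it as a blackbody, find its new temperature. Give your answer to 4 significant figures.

P ∝ T⁴, so T₂/T₁ = (P₂/P₁)^(1/4) = (2.77)^(1/4) = 1.29009.
T₂ = 2646 × 1.29009 = 3414 K.

T₂ ≈ 3414 K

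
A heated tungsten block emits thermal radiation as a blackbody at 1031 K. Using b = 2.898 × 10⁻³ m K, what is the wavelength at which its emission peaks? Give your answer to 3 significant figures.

λ_max ≈ 2.81 μm

Wien's displacement law: λ_max = b/T = (2.898×10⁻³ m·K)/(1031 K) = 2.811×10⁻⁶ m.
That is 2.81 μm, in the infrared range.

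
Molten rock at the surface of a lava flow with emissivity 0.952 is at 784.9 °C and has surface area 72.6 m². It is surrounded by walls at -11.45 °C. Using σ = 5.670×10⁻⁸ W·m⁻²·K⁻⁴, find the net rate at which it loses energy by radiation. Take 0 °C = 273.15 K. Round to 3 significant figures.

Net loss ≈ 4.89×10⁶ W

T = 784.9 °C + 273.15 = 1058.05 K.
Surroundings: T = -11.45 °C + 273.15 = 261.70 K.
Area A = 72.6 m².
Net radiated power P_net = εσA(T⁴ − T₀⁴) = 0.952×5.670×10⁻⁸×72.6×(1058.05⁴ − 261.70⁴).
T⁴ − T₀⁴ = 1.25321×10¹² − 4.69045×10⁹ = 1.24852×10¹² K⁴, so P_net = 4.89×10⁶ W.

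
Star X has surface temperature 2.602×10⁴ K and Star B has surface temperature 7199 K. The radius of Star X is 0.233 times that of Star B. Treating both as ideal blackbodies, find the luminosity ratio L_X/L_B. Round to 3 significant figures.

L ∝ R²T⁴, so L_X/L_B = (R_X/R_B)²(T_X/T_B)⁴ = (0.233)² × (2.602×10⁴/7199)⁴ = 0.054289 × 170.663 = 9.27.

L_X/L_B ≈ 9.27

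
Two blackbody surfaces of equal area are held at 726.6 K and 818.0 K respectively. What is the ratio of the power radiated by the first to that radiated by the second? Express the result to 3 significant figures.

P₁/P₂ ≈ 0.623

With equal areas, P₁/P₂ = (T₁/T₂)⁴ = (726.6/818.0)⁴ = 0.623.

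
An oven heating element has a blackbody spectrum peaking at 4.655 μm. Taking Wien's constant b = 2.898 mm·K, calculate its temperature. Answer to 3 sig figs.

Wien's law gives T = b/λ_max = (2.898×10⁻³ m·K)/(4.655×10⁻⁶ m) = 623 K.

T ≈ 623 K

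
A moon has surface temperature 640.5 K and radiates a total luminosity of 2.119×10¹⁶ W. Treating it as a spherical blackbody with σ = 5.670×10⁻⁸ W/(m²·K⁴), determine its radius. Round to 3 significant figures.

R ≈ 4.20×10⁵ m

L = 4πR²σT⁴ ⇒ R = √(L/(4πσT⁴)).
σT⁴ = 9542.44 W/m², so R = √(2.119×10¹⁶/(4π×9542.44)) = 4.20×10⁵ m.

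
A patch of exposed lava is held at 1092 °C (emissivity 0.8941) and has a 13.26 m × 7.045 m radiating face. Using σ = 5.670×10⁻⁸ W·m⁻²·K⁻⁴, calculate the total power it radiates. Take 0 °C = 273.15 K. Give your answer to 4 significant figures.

T = 1092 °C + 273.15 = 1365.15 K.
Area A = 13.26 × 7.045 = 93.4167 m².
P = εσAT⁴ = 0.8941 × 5.670×10⁻⁸ × 93.4167 × (1365.15)⁴ = 1.645×10⁷ W.

P ≈ 1.645×10⁷ W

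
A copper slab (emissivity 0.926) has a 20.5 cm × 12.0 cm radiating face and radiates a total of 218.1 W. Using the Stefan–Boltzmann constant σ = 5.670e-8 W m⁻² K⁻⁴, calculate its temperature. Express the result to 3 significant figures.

T ≈ 641 K

Area A = 0.205 × 0.120 = 0.0246 m².
P = εσAT⁴ ⇒ T = (P/(εσA))^(1/4) = (218.1/(0.926×5.670×10⁻⁸×0.0246))^(1/4) = 641 K.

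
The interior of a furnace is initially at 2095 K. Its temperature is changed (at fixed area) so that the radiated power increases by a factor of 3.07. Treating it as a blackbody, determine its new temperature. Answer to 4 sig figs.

T₂ ≈ 2773 K

P ∝ T⁴, so T₂/T₁ = (P₂/P₁)^(1/4) = (3.07)^(1/4) = 1.32368.
T₂ = 2095 × 1.32368 = 2773 K.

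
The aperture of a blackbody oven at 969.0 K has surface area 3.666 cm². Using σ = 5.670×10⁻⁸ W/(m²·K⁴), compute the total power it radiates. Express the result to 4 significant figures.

Area A = 3.666 cm² = 3.666×10⁻⁴ m².
P = σAT⁴ = 5.670×10⁻⁸ × 3.666×10⁻⁴ × (969.0)⁴ = 18.33 W.

P ≈ 18.33 W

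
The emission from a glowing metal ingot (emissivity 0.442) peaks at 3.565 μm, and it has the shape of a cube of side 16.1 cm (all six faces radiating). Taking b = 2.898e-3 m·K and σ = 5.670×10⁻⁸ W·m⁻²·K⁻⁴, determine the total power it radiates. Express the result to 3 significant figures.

Wien's law: T = b/λ_max = 2.898×10⁻³/3.565×10⁻⁶ = 812.903 K.
Area A = 6s² = 6×(0.161 m)² = 0.155526 m².
Then P = εσAT⁴ = 0.442×5.670×10⁻⁸×0.155526×(812.903)⁴ = 1.70×10³ W.

P ≈ 1.70×10³ W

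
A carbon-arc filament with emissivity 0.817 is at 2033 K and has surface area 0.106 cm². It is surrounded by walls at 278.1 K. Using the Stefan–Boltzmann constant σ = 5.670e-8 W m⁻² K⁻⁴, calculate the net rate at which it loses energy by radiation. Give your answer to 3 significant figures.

Area A = 0.106 cm² = 1.06×10⁻⁵ m².
Net radiated power P_net = εσA(T⁴ − T₀⁴) = 0.817×5.670×10⁻⁸×1.06×10⁻⁵×(2033⁴ − 278.1⁴).
T⁴ − T₀⁴ = 1.70824×10¹³ − 5.98142×10⁹ = 1.70764×10¹³ K⁴, so P_net = 8.39 W.

Net loss ≈ 8.39 W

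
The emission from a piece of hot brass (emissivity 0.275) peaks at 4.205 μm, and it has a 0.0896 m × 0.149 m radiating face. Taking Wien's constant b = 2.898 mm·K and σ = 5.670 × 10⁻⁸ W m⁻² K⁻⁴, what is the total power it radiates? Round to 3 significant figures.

P ≈ 47.0 W

Wien's law: T = b/λ_max = 2.898×10⁻³/4.205×10⁻⁶ = 689.180 K.
Area A = 0.0896 × 0.149 = 0.0133504 m².
Then P = εσAT⁴ = 0.275×5.670×10⁻⁸×0.0133504×(689.180)⁴ = 47.0 W.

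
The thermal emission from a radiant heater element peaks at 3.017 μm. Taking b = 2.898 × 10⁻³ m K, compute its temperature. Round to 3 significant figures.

T ≈ 961 K

Wien's law gives T = b/λ_max = (2.898×10⁻³ m·K)/(3.017×10⁻⁶ m) = 961 K.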